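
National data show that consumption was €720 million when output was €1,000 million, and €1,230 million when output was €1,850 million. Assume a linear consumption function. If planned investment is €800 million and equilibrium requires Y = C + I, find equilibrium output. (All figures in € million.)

Y = 2300

MPC = (1230 − 720)/(1850 − 1000) = 510/850 = 0.6
a = 720 − 0.6(1000) = 120
Equilibrium: Y = 120 + 0.6Y + 800
0.4Y = 920, so Y = 920/0.4 = 2300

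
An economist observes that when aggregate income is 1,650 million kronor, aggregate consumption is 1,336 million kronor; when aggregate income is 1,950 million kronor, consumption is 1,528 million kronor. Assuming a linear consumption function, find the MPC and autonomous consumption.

MPC = 0.64; a = 280

MPC = ΔC/ΔY = (1528 − 1336)/(1950 − 1650) = 192/300 = 0.64
a = C − MPC·Y = 1336 − 0.64(1650) = 1336 − 1056 = 280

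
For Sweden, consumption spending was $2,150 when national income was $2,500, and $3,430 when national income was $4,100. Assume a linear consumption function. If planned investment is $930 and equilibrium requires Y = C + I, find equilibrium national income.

Y = 5400

MPC = (3430 − 2150)/(4100 − 2500) = 1280/1600 = 0.8
a = 2150 − 0.8(2500) = 150
Equilibrium: Y = 150 + 0.8Y + 930
0.2Y = 1080, so Y = 1080/0.2 = 5400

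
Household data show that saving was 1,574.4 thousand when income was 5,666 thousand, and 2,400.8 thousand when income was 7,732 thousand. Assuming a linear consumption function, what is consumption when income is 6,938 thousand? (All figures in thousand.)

MPS = ΔS/ΔY = (2400.8 − 1574.4)/(7732 − 5666) = 826.4/2066 = 0.4
MPC = 1 − MPS = 0.6
Autonomous saving = 1574.4 − 0.4(5666) = -692, so a = 692
C = 692 + 0.6(6938) = 692 + 4162.8 = 4854.8

C = 4854.8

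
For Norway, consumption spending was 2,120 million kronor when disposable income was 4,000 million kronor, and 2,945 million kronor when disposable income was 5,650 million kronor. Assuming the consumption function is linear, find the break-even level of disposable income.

MPC = (2945 − 2120)/(5650 − 4000) = 825/1650 = 0.5
a = 2120 − 0.5(4000) = 2120 − 2000 = 120
Break-even: Y = a/(1−MPC) = 120/0.5 = 240

Y = 240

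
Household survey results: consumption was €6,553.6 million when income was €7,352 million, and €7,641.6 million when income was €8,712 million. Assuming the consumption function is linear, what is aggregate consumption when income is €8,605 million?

MPC = (7641.6 − 6553.6)/(8712 − 7352) = 1088/1360 = 0.8
a = 6553.6 − 0.8(7352) = 6553.6 − 5881.6 = 672
C = 672 + 0.8(8605) = 672 + 6884 = 7556

C = 7556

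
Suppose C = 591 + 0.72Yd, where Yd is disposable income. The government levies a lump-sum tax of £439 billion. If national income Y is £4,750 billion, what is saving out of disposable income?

S = 616.08

Yd = Y − T = 4750 − 439 = 4311
C = 591 + 0.72(4311) = 591 + 3103.92 = 3694.92
S = Yd − C = 4311 − 3694.92 = 616.08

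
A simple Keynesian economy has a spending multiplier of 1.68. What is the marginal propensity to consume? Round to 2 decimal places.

k = 1/(1 − MPC), so 1 − MPC = 1/k = 1/1.68 = 0.5952
MPC = 1 − 0.5952 = 0.40

MPC = 0.40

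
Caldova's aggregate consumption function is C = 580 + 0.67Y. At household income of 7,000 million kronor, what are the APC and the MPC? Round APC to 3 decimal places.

APC = 0.753; MPC = 0.67

MPC = 0.67 (the slope of the consumption function)
C = 580 + 0.67(7000) = 5270, so APC = 5270/7000 = 0.753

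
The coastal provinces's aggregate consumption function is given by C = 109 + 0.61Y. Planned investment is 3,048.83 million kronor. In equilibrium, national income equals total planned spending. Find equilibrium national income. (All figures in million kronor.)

Y = C + I = 109 + 0.61Y + 3048.83
Y − 0.61Y = 3157.83
0.39Y = 3157.83, so Y = 3157.83/0.39 = 8097

Y = 8097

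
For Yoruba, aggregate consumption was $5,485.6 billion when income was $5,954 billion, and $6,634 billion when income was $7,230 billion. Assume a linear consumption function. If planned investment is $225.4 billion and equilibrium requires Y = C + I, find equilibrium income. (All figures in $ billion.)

MPC = (6634 − 5485.6)/(7230 − 5954) = 1148.4/1276 = 0.9
a = 5485.6 − 0.9(5954) = 127
Equilibrium: Y = 127 + 0.9Y + 225.4
0.1Y = 352.4, so Y = 352.4/0.1 = 3524

Y = 3524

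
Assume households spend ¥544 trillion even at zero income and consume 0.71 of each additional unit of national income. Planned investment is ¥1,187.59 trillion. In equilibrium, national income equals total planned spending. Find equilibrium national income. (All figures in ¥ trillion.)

Y = 5971

Y = C + I = 544 + 0.71Y + 1187.59
Y − 0.71Y = 1731.59
0.29Y = 1731.59, so Y = 1731.59/0.29 = 5971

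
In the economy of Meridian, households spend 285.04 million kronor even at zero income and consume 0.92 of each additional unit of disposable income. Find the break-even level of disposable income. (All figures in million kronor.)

Y = 3563

At break-even, C = Y: 285.04 + 0.92Y = Y
0.08Y = 285.04, so Y = 285.04/0.08 = 3563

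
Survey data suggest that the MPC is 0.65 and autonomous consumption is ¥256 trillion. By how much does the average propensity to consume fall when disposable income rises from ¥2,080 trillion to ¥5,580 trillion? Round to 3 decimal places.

ΔAPC = 0.077

At Y = 2080: C = 256 + 0.65(2080) = 1608, APC = 1608/2080 = 0.7731
At Y = 5580: C = 3883, APC = 3883/5580 = 0.6959
Fall in APC = 0.7731 − 0.6959 = 0.0772 ≈ 0.077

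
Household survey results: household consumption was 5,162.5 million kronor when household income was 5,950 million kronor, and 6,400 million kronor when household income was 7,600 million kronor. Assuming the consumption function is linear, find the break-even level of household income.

MPC = (6400 − 5162.5)/(7600 − 5950) = 1237.5/1650 = 0.75
a = 5162.5 − 0.75(5950) = 5162.5 − 4462.5 = 700
Break-even: Y = a/(1−MPC) = 700/0.25 = 2800

Y = 2800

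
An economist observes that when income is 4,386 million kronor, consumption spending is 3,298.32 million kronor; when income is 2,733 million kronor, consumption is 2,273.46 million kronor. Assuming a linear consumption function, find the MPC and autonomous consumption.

MPC = 0.62; a = 579

MPC = ΔC/ΔY = (3298.32 − 2273.46)/(4386 − 2733) = 1024.86/1653 = 0.62
a = C − MPC·Y = 2273.46 − 0.62(2733) = 2273.46 − 1694.46 = 579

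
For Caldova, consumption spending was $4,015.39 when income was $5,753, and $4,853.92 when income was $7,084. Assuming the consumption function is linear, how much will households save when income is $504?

S = -204.52

MPC = (4853.92 − 4015.39)/(7084 − 5753) = 838.53/1331 = 0.63
a = 4015.39 − 0.63(5753) = 4015.39 − 3624.39 = 391
C = 391 + 0.63(504) = 708.52
S = 504 − 708.52 = -204.52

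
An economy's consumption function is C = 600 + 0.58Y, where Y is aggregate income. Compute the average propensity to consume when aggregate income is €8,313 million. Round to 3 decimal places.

APC = 0.652

C = 600 + 0.58(8313) = 5421.54
APC = C/Y = 5421.54/8313 = 0.652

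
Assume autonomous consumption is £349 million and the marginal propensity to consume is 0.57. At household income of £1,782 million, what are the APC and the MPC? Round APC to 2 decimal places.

MPC = 0.57 (the slope of the consumption function)
C = 349 + 0.57(1782) = 1364.74, so APC = 1364.74/1782 = 0.77

APC = 0.77; MPC = 0.57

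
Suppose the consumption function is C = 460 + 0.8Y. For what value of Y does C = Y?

Y = 2300

At break-even, C = Y: 460 + 0.8Y = Y
0.2Y = 460, so Y = 460/0.2 = 2300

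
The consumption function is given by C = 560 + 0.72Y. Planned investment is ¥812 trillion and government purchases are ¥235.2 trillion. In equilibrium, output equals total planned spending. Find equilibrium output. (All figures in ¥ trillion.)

Y = 5740

Y = C + I + G = 560 + 0.72Y + 812 + 235.2
Y − 0.72Y = 1607.2
0.28Y = 1607.2, so Y = 1607.2/0.28 = 5740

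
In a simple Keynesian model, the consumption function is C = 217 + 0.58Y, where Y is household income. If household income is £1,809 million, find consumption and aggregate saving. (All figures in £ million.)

C = 1266.22; S = 542.78

C = 217 + 0.58(1809) = 217 + 1049.22 = 1266.22
S = Y − C = 1809 − 1266.22 = 542.78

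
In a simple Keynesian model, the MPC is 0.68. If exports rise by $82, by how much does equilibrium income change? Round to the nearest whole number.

The multiplier is 1/(1 − MPC) = 1/0.32.
ΔY = 82/0.32 = 256.25 ≈ 256

ΔY ≈ 256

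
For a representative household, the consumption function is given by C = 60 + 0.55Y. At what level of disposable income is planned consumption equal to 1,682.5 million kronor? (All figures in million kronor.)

Y = 2950

60 + 0.55Y = 1682.5
0.55Y = 1622.5, so Y = 1622.5/0.55 = 2950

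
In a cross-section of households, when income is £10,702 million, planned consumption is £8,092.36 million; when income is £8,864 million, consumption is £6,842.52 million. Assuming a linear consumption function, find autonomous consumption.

a = 815

MPC = ΔC/ΔY = (8092.36 − 6842.52)/(10702 − 8864) = 1249.84/1838 = 0.68
a = C − MPC·Y = 6842.52 − 0.68(8864) = 6842.52 − 6027.52 = 815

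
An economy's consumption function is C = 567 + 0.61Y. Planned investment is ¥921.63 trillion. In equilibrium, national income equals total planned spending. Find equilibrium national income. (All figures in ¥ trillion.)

Y = C + I = 567 + 0.61Y + 921.63
Y − 0.61Y = 1488.63
0.39Y = 1488.63, so Y = 1488.63/0.39 = 3817

Y = 3817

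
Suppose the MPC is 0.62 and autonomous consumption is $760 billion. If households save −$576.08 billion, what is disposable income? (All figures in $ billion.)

Y = 484

S = Y − C = -760 + 0.38Y
-760 + 0.38Y = -576.08, so 0.38Y = 183.92 and Y = 484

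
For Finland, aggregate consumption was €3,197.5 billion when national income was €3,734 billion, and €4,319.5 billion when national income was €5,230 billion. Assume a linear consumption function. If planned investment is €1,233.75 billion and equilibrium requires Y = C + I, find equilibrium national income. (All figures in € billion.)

MPC = (4319.5 − 3197.5)/(5230 − 3734) = 1122/1496 = 0.75
a = 3197.5 − 0.75(3734) = 397
Equilibrium: Y = 397 + 0.75Y + 1233.75
0.25Y = 1630.75, so Y = 1630.75/0.25 = 6523

Y = 6523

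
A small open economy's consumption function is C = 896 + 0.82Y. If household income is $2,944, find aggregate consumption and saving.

C = 3310.08; S = -366.08

C = 896 + 0.82(2944) = 896 + 2414.08 = 3310.08
S = Y − C = 2944 − 3310.08 = -366.08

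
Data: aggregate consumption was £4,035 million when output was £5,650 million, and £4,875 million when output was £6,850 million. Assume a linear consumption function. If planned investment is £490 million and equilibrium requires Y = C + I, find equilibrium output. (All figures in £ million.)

MPC = (4875 − 4035)/(6850 − 5650) = 840/1200 = 0.7
a = 4035 − 0.7(5650) = 80
Equilibrium: Y = 80 + 0.7Y + 490
0.3Y = 570, so Y = 570/0.3 = 1900

Y = 1900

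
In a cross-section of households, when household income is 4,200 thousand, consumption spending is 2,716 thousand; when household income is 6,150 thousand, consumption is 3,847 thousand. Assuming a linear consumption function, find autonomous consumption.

a = 280

MPC = ΔC/ΔY = (3847 − 2716)/(6150 − 4200) = 1131/1950 = 0.58
a = C − MPC·Y = 2716 − 0.58(4200) = 2716 − 2436 = 280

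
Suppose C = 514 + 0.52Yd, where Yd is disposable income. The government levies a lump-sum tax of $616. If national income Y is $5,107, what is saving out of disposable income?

S = 1641.68

Yd = Y − T = 5107 − 616 = 4491
C = 514 + 0.52(4491) = 514 + 2335.32 = 2849.32
S = Yd − C = 4491 − 2849.32 = 1641.68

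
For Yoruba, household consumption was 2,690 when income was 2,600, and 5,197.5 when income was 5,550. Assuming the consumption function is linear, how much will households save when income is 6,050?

S = 427.5

MPC = (5197.5 − 2690)/(5550 − 2600) = 2507.5/2950 = 0.85
a = 2690 − 0.85(2600) = 2690 − 2210 = 480
C = 480 + 0.85(6050) = 5622.5
S = 6050 − 5622.5 = 427.5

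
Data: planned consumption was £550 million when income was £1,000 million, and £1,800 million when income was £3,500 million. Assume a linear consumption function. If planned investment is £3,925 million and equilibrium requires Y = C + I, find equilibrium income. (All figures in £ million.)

Y = 7950

MPC = (1800 − 550)/(3500 − 1000) = 1250/2500 = 0.5
a = 550 − 0.5(1000) = 50
Equilibrium: Y = 50 + 0.5Y + 3925
0.5Y = 3975, so Y = 3975/0.5 = 7950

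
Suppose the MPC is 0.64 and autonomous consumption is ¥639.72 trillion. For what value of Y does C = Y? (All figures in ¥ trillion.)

At break-even, C = Y: 639.72 + 0.64Y = Y
0.36Y = 639.72, so Y = 639.72/0.36 = 1777

Y = 1777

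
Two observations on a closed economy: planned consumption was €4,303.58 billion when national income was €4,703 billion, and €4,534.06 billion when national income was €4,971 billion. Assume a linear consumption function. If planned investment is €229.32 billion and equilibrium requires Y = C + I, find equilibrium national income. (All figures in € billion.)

Y = 3488

MPC = (4534.06 − 4303.58)/(4971 − 4703) = 230.48/268 = 0.86
a = 4303.58 − 0.86(4703) = 259
Equilibrium: Y = 259 + 0.86Y + 229.32
0.14Y = 488.32, so Y = 488.32/0.14 = 3488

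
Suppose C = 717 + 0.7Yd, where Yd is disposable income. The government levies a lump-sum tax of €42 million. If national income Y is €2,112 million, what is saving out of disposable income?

Yd = Y − T = 2112 − 42 = 2070
C = 717 + 0.7(2070) = 717 + 1449 = 2166
S = Yd − C = 2070 − 2166 = -96

S = -96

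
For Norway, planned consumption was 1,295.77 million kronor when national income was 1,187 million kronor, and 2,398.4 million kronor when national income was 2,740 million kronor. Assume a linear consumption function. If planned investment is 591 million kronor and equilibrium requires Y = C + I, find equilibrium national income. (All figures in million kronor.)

Y = 3600

MPC = (2398.4 − 1295.77)/(2740 − 1187) = 1102.63/1553 = 0.71
a = 1295.77 − 0.71(1187) = 453
Equilibrium: Y = 453 + 0.71Y + 591
0.29Y = 1044, so Y = 1044/0.29 = 3600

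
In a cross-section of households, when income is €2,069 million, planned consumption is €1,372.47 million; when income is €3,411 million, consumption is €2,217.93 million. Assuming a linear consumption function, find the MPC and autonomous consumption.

MPC = ΔC/ΔY = (2217.93 − 1372.47)/(3411 − 2069) = 845.46/1342 = 0.63
a = C − MPC·Y = 1372.47 − 0.63(2069) = 1372.47 − 1303.47 = 69

MPC = 0.63; a = 69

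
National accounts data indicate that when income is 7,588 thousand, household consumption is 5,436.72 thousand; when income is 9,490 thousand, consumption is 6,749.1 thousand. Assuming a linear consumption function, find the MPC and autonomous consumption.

MPC = ΔC/ΔY = (6749.1 − 5436.72)/(9490 − 7588) = 1312.38/1902 = 0.69
a = C − MPC·Y = 5436.72 − 0.69(7588) = 5436.72 − 5235.72 = 201

MPC = 0.69; a = 201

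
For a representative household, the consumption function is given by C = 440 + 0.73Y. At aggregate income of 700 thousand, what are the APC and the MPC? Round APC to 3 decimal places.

MPC = 0.73 (the slope of the consumption function)
C = 440 + 0.73(700) = 951, so APC = 951/700 = 1.359

APC = 1.359; MPC = 0.73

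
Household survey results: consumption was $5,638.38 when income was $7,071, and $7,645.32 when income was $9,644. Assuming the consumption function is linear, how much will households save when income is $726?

MPC = (7645.32 − 5638.38)/(9644 − 7071) = 2006.94/2573 = 0.78
a = 5638.38 − 0.78(7071) = 5638.38 − 5515.38 = 123
C = 123 + 0.78(726) = 689.28
S = 726 − 689.28 = 36.72

S = 36.72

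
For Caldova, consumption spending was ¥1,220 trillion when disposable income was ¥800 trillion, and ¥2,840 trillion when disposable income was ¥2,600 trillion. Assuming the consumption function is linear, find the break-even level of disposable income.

Y = 5000

MPC = (2840 − 1220)/(2600 − 800) = 1620/1800 = 0.9
a = 1220 − 0.9(800) = 1220 − 720 = 500
Break-even: Y = a/(1−MPC) = 500/0.1 = 5000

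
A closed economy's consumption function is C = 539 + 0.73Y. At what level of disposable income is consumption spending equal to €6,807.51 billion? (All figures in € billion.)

Y = 8587

539 + 0.73Y = 6807.51
0.73Y = 6268.51, so Y = 6268.51/0.73 = 8587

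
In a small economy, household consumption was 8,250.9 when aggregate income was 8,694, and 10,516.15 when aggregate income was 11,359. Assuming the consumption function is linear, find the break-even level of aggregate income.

MPC = (10516.15 − 8250.9)/(11359 − 8694) = 2265.25/2665 = 0.85
a = 8250.9 − 0.85(8694) = 8250.9 − 7389.9 = 861
Break-even: Y = a/(1−MPC) = 861/0.15 = 5740

Y = 5740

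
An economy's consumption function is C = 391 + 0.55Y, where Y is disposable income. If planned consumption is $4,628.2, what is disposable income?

Y = 7704

391 + 0.55Y = 4628.2
0.55Y = 4237.2, so Y = 4237.2/0.55 = 7704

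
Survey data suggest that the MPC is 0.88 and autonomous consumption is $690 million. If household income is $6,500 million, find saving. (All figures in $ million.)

S = 90

C = 690 + 0.88(6500) = 690 + 5720 = 6410
S = Y − C = 6500 − 6410 = 90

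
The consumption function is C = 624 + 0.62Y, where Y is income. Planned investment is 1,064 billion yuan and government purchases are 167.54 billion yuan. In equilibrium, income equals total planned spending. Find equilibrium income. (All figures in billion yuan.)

Y = 4883

Y = C + I + G = 624 + 0.62Y + 1064 + 167.54
Y − 0.62Y = 1855.54
0.38Y = 1855.54, so Y = 1855.54/0.38 = 4883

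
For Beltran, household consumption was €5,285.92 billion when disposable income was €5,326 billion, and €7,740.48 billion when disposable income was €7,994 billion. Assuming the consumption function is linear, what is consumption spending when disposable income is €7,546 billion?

C = 7328.32

MPC = (7740.48 − 5285.92)/(7994 − 5326) = 2454.56/2668 = 0.92
a = 5285.92 − 0.92(5326) = 5285.92 − 4899.92 = 386
C = 386 + 0.92(7546) = 386 + 6942.32 = 7328.32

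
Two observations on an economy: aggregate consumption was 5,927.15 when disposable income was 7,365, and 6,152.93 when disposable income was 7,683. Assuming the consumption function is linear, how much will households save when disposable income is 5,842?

MPC = (6152.93 − 5927.15)/(7683 − 7365) = 225.78/318 = 0.71
a = 5927.15 − 0.71(7365) = 5927.15 − 5229.15 = 698
C = 698 + 0.71(5842) = 4845.82
S = 5842 − 4845.82 = 996.18

S = 996.18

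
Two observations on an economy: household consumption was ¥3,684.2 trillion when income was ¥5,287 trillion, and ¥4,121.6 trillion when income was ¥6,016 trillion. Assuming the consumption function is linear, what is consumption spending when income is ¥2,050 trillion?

C = 1742

MPC = (4121.6 − 3684.2)/(6016 − 5287) = 437.4/729 = 0.6
a = 3684.2 − 0.6(5287) = 3684.2 − 3172.2 = 512
C = 512 + 0.6(2050) = 512 + 1230 = 1742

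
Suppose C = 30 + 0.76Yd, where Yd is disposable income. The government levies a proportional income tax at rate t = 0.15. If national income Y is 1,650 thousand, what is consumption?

C = 1095.9

Yd = (1 − 0.15)(1650) = 0.85(1650) = 1402.5
C = 30 + 0.76(1402.5) = 30 + 1065.9 = 1095.9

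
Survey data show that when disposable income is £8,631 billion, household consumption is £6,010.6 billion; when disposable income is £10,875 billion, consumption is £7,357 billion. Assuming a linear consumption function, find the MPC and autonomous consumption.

MPC = 0.6; a = 832

MPC = ΔC/ΔY = (7357 − 6010.6)/(10875 − 8631) = 1346.4/2244 = 0.6
a = C − MPC·Y = 6010.6 − 0.6(8631) = 6010.6 − 5178.6 = 832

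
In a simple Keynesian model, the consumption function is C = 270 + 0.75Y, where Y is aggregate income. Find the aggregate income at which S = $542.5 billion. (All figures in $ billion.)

S = Y − C = -270 + 0.25Y
-270 + 0.25Y = 542.5, so 0.25Y = 812.5 and Y = 3250

Y = 3250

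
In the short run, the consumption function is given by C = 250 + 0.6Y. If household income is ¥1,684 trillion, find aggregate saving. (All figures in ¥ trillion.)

S = 423.6

C = 250 + 0.6(1684) = 250 + 1010.4 = 1260.4
S = Y − C = 1684 − 1260.4 = 423.6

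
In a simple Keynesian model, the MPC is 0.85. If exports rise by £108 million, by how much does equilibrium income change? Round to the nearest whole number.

The multiplier is 1/(1 − MPC) = 1/0.15.
ΔY = 108/0.15 = 720.00 ≈ 720

ΔY ≈ 720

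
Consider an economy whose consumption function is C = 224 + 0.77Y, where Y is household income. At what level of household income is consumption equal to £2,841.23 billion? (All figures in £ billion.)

Y = 3399

224 + 0.77Y = 2841.23
0.77Y = 2617.23, so Y = 2617.23/0.77 = 3399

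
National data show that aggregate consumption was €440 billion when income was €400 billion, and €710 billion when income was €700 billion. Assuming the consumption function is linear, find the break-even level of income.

Y = 800

MPC = (710 − 440)/(700 − 400) = 270/300 = 0.9
a = 440 − 0.9(400) = 440 − 360 = 80
Break-even: Y = a/(1−MPC) = 80/0.1 = 800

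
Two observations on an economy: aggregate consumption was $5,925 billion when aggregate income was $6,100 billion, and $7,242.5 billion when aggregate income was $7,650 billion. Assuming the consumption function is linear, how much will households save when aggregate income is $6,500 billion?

MPC = (7242.5 − 5925)/(7650 − 6100) = 1317.5/1550 = 0.85
a = 5925 − 0.85(6100) = 5925 − 5185 = 740
C = 740 + 0.85(6500) = 6265
S = 6500 − 6265 = 235

S = 235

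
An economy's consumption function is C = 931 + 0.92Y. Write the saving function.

S = Y − C = Y − (931 + 0.92Y) = -931 + (1 − 0.92)Y

S = -931 + 0.08Y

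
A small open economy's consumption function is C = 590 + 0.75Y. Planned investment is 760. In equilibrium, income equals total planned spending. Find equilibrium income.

Y = C + I = 590 + 0.75Y + 760
Y − 0.75Y = 1350
0.25Y = 1350, so Y = 1350/0.25 = 5400

Y = 5400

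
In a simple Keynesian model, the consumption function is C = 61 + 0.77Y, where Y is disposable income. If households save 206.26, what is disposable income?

S = Y − C = -61 + 0.23Y
-61 + 0.23Y = 206.26, so 0.23Y = 267.26 and Y = 1162

Y = 1162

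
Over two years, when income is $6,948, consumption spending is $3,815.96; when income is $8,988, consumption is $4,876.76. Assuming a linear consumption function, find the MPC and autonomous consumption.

MPC = ΔC/ΔY = (4876.76 − 3815.96)/(8988 − 6948) = 1060.8/2040 = 0.52
a = C − MPC·Y = 3815.96 − 0.52(6948) = 3815.96 − 3612.96 = 203

MPC = 0.52; a = 203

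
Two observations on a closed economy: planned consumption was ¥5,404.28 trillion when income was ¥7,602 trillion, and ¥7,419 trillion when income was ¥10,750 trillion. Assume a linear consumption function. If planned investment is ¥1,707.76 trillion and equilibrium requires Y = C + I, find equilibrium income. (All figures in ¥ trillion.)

MPC = (7419 − 5404.28)/(10750 − 7602) = 2014.72/3148 = 0.64
a = 5404.28 − 0.64(7602) = 539
Equilibrium: Y = 539 + 0.64Y + 1707.76
0.36Y = 2246.76, so Y = 2246.76/0.36 = 6241

Y = 6241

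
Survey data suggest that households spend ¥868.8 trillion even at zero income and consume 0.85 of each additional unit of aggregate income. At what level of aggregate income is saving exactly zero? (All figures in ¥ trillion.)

Y = 5792

At break-even, C = Y: 868.8 + 0.85Y = Y
0.15Y = 868.8, so Y = 868.8/0.15 = 5792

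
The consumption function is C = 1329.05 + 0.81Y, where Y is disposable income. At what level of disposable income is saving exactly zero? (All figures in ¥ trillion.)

At break-even, C = Y: 1329.05 + 0.81Y = Y
0.19Y = 1329.05, so Y = 1329.05/0.19 = 6995

Y = 6995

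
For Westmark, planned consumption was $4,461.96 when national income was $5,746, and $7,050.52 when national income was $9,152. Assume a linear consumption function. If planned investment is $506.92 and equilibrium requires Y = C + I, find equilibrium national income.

Y = 2508

MPC = (7050.52 − 4461.96)/(9152 − 5746) = 2588.56/3406 = 0.76
a = 4461.96 − 0.76(5746) = 95
Equilibrium: Y = 95 + 0.76Y + 506.92
0.24Y = 601.92, so Y = 601.92/0.24 = 2508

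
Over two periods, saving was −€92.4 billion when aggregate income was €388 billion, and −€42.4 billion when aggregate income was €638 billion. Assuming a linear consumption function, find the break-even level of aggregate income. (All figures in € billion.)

MPS = ΔS/ΔY = (-42.4 − (-92.4))/(638 − 388) = 50/250 = 0.2
MPC = 1 − MPS = 0.8
From S(388) = -92.4: −a + 0.2(388) = -92.4, so a = 77.6 − (-92.4) = 170
Break-even (S = 0): Y = a/MPS = 170/0.2 = 850

Y = 850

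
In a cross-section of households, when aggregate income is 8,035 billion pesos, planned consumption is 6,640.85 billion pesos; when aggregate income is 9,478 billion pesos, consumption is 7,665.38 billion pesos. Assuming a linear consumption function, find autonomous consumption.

a = 936

MPC = ΔC/ΔY = (7665.38 − 6640.85)/(9478 − 8035) = 1024.53/1443 = 0.71
a = C − MPC·Y = 6640.85 − 0.71(8035) = 6640.85 − 5704.85 = 936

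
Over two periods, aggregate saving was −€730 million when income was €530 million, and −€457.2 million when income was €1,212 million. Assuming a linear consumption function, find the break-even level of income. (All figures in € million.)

Y = 2355

MPS = ΔS/ΔY = (-457.2 − (-730))/(1212 − 530) = 272.8/682 = 0.4
MPC = 1 − MPS = 0.6
From S(530) = -730: −a + 0.4(530) = -730, so a = 212 − (-730) = 942
Break-even (S = 0): Y = a/MPS = 942/0.4 = 2355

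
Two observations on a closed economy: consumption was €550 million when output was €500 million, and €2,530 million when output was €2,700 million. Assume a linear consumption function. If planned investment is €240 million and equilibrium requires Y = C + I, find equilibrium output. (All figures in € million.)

MPC = (2530 − 550)/(2700 − 500) = 1980/2200 = 0.9
a = 550 − 0.9(500) = 100
Equilibrium: Y = 100 + 0.9Y + 240
0.1Y = 340, so Y = 340/0.1 = 3400

Y = 3400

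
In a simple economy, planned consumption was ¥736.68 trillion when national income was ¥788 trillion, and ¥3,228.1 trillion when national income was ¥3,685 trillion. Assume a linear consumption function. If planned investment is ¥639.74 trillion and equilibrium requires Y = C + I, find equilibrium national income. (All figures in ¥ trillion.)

MPC = (3228.1 − 736.68)/(3685 − 788) = 2491.42/2897 = 0.86
a = 736.68 − 0.86(788) = 59
Equilibrium: Y = 59 + 0.86Y + 639.74
0.14Y = 698.74, so Y = 698.74/0.14 = 4991

Y = 4991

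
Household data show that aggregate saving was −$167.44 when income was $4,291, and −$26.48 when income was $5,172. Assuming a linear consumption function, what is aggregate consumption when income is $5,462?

MPS = ΔS/ΔY = (-26.48 − (-167.44))/(5172 − 4291) = 140.96/881 = 0.16
MPC = 1 − MPS = 0.84
Autonomous saving = -167.44 − 0.16(4291) = -854, so a = 854
C = 854 + 0.84(5462) = 854 + 4588.08 = 5442.08

C = 5442.08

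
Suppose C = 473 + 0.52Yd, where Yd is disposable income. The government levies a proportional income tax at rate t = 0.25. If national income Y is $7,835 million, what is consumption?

C = 3528.65

Yd = (1 − 0.25)(7835) = 0.75(7835) = 5876.25
C = 473 + 0.52(5876.25) = 473 + 3055.65 = 3528.65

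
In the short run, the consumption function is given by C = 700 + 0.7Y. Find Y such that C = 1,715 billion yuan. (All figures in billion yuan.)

Y = 1450

700 + 0.7Y = 1715
0.7Y = 1015, so Y = 1015/0.7 = 1450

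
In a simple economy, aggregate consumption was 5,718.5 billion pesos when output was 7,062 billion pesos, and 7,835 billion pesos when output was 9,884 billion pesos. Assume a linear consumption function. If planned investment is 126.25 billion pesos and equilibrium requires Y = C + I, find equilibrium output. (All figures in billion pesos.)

Y = 2193

MPC = (7835 − 5718.5)/(9884 − 7062) = 2116.5/2822 = 0.75
a = 5718.5 − 0.75(7062) = 422
Equilibrium: Y = 422 + 0.75Y + 126.25
0.25Y = 548.25, so Y = 548.25/0.25 = 2193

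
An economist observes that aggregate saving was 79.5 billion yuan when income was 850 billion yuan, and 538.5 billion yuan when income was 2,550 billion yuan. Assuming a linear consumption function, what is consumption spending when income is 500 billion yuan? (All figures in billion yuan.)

C = 515

MPS = ΔS/ΔY = (538.5 − 79.5)/(2550 − 850) = 459/1700 = 0.27
MPC = 1 − MPS = 0.73
Autonomous saving = 79.5 − 0.27(850) = -150, so a = 150
C = 150 + 0.73(500) = 150 + 365 = 515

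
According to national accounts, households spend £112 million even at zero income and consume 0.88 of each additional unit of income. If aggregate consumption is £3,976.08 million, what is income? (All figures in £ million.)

Y = 4391

112 + 0.88Y = 3976.08
0.88Y = 3864.08, so Y = 3864.08/0.88 = 4391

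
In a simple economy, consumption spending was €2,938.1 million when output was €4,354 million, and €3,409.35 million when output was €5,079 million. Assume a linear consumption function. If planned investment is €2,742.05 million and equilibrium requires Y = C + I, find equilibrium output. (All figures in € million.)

MPC = (3409.35 − 2938.1)/(5079 − 4354) = 471.25/725 = 0.65
a = 2938.1 − 0.65(4354) = 108
Equilibrium: Y = 108 + 0.65Y + 2742.05
0.35Y = 2850.05, so Y = 2850.05/0.35 = 8143

Y = 8143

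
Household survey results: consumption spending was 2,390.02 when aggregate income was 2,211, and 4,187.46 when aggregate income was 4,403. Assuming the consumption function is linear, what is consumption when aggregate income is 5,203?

C = 4843.46

MPC = (4187.46 − 2390.02)/(4403 − 2211) = 1797.44/2192 = 0.82
a = 2390.02 − 0.82(2211) = 2390.02 − 1813.02 = 577
C = 577 + 0.82(5203) = 577 + 4266.46 = 4843.46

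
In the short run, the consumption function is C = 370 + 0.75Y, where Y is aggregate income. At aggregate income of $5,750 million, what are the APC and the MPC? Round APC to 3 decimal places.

MPC = 0.75 (the slope of the consumption function)
C = 370 + 0.75(5750) = 4682.5, so APC = 4682.5/5750 = 0.814

APC = 0.814; MPC = 0.75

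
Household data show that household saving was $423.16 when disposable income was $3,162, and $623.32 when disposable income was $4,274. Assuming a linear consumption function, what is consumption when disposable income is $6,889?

C = 5794.98

MPS = ΔS/ΔY = (623.32 − 423.16)/(4274 − 3162) = 200.16/1112 = 0.18
MPC = 1 − MPS = 0.82
Autonomous saving = 423.16 − 0.18(3162) = -146, so a = 146
C = 146 + 0.82(6889) = 146 + 5648.98 = 5794.98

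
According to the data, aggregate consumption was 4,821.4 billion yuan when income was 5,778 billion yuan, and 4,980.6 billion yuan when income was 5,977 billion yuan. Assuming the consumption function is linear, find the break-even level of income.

Y = 995

MPC = (4980.6 − 4821.4)/(5977 − 5778) = 159.2/199 = 0.8
a = 4821.4 − 0.8(5778) = 4821.4 − 4622.4 = 199
Break-even: Y = a/(1−MPC) = 199/0.2 = 995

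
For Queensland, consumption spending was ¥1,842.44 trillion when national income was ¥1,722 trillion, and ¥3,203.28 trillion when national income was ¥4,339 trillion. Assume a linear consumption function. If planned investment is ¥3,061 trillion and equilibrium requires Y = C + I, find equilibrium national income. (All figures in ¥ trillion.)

MPC = (3203.28 − 1842.44)/(4339 − 1722) = 1360.84/2617 = 0.52
a = 1842.44 − 0.52(1722) = 947
Equilibrium: Y = 947 + 0.52Y + 3061
0.48Y = 4008, so Y = 4008/0.48 = 8350

Y = 8350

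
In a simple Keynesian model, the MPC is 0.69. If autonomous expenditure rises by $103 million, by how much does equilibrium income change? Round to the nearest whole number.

ΔY ≈ 332

The multiplier is 1/(1 − MPC) = 1/0.31.
ΔY = 103/0.31 = 332.26 ≈ 332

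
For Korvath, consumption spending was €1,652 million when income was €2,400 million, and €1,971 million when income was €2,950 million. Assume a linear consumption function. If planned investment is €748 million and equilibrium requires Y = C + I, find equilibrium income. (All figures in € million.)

MPC = (1971 − 1652)/(2950 − 2400) = 319/550 = 0.58
a = 1652 − 0.58(2400) = 260
Equilibrium: Y = 260 + 0.58Y + 748
0.42Y = 1008, so Y = 1008/0.42 = 2400

Y = 2400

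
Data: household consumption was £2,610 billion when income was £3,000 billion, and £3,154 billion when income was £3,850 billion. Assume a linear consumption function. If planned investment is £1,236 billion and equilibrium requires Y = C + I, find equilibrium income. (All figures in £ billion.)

Y = 5350

MPC = (3154 − 2610)/(3850 − 3000) = 544/850 = 0.64
a = 2610 − 0.64(3000) = 690
Equilibrium: Y = 690 + 0.64Y + 1236
0.36Y = 1926, so Y = 1926/0.36 = 5350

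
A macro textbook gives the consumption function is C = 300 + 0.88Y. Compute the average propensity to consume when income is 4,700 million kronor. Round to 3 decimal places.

APC = 0.944

C = 300 + 0.88(4700) = 4436
APC = C/Y = 4436/4700 = 0.944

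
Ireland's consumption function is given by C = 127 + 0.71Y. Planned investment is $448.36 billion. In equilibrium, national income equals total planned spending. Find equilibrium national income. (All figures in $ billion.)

Y = 1984

Y = C + I = 127 + 0.71Y + 448.36
Y − 0.71Y = 575.36
0.29Y = 575.36, so Y = 575.36/0.29 = 1984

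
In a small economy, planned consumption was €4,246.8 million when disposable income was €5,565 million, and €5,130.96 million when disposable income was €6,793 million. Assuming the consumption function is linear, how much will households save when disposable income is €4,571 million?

MPC = (5130.96 − 4246.8)/(6793 − 5565) = 884.16/1228 = 0.72
a = 4246.8 − 0.72(5565) = 4246.8 − 4006.8 = 240
C = 240 + 0.72(4571) = 3531.12
S = 4571 − 3531.12 = 1039.88

S = 1039.88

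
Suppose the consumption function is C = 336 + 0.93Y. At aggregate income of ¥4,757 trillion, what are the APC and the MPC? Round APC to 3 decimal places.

APC = 1.001; MPC = 0.93

MPC = 0.93 (the slope of the consumption function)
C = 336 + 0.93(4757) = 4760.01, so APC = 4760.01/4757 = 1.001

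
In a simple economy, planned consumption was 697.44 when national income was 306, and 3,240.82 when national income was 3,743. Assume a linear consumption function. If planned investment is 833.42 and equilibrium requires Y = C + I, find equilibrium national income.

Y = 5017

MPC = (3240.82 − 697.44)/(3743 − 306) = 2543.38/3437 = 0.74
a = 697.44 − 0.74(306) = 471
Equilibrium: Y = 471 + 0.74Y + 833.42
0.26Y = 1304.42, so Y = 1304.42/0.26 = 5017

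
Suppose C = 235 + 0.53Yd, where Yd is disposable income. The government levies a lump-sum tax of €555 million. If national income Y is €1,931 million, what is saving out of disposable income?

S = 411.72

Yd = Y − T = 1931 − 555 = 1376
C = 235 + 0.53(1376) = 235 + 729.28 = 964.28
S = Yd − C = 1376 − 964.28 = 411.72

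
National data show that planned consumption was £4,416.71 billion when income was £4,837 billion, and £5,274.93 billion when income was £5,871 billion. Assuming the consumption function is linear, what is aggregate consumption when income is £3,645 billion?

C = 3427.35

MPC = (5274.93 − 4416.71)/(5871 − 4837) = 858.22/1034 = 0.83
a = 4416.71 − 0.83(4837) = 4416.71 − 4014.71 = 402
C = 402 + 0.83(3645) = 402 + 3025.35 = 3427.35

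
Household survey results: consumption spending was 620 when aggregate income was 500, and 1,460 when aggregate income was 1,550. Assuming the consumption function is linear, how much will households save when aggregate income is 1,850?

MPC = (1460 − 620)/(1550 − 500) = 840/1050 = 0.8
a = 620 − 0.8(500) = 620 − 400 = 220
C = 220 + 0.8(1850) = 1700
S = 1850 − 1700 = 150

S = 150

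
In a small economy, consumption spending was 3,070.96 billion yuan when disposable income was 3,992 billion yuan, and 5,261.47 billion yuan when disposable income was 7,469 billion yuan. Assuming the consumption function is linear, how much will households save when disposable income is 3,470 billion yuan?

MPC = (5261.47 − 3070.96)/(7469 − 3992) = 2190.51/3477 = 0.63
a = 3070.96 − 0.63(3992) = 3070.96 − 2514.96 = 556
C = 556 + 0.63(3470) = 2742.1
S = 3470 − 2742.1 = 727.9

S = 727.9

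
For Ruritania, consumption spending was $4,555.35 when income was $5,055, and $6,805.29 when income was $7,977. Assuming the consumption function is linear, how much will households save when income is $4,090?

S = 277.7

MPC = (6805.29 − 4555.35)/(7977 − 5055) = 2249.94/2922 = 0.77
a = 4555.35 − 0.77(5055) = 4555.35 − 3892.35 = 663
C = 663 + 0.77(4090) = 3812.3
S = 4090 − 3812.3 = 277.7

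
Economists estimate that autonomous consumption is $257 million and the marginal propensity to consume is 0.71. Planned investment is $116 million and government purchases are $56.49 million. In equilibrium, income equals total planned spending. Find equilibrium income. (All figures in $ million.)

Y = 1481

Y = C + I + G = 257 + 0.71Y + 116 + 56.49
Y − 0.71Y = 429.49
0.29Y = 429.49, so Y = 429.49/0.29 = 1481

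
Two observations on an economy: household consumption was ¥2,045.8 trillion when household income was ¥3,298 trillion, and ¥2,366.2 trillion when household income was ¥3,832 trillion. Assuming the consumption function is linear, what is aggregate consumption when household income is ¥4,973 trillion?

MPC = (2366.2 − 2045.8)/(3832 − 3298) = 320.4/534 = 0.6
a = 2045.8 − 0.6(3298) = 2045.8 − 1978.8 = 67
C = 67 + 0.6(4973) = 67 + 2983.8 = 3050.8

C = 3050.8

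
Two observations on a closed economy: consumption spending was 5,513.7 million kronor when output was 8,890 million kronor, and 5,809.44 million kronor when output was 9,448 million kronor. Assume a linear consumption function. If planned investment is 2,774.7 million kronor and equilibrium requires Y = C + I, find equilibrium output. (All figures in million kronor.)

MPC = (5809.44 − 5513.7)/(9448 − 8890) = 295.74/558 = 0.53
a = 5513.7 − 0.53(8890) = 802
Equilibrium: Y = 802 + 0.53Y + 2774.7
0.47Y = 3576.7, so Y = 3576.7/0.47 = 7610

Y = 7610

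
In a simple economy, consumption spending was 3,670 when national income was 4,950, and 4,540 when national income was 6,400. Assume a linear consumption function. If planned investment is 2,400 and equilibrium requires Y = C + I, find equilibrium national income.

Y = 7750

MPC = (4540 − 3670)/(6400 − 4950) = 870/1450 = 0.6
a = 3670 − 0.6(4950) = 700
Equilibrium: Y = 700 + 0.6Y + 2400
0.4Y = 3100, so Y = 3100/0.4 = 7750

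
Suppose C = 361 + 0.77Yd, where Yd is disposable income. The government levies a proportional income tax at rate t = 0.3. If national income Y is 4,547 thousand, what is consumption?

C = 2811.833

Yd = (1 − 0.3)(4547) = 0.7(4547) = 3182.9
C = 361 + 0.77(3182.9) = 361 + 2450.833 = 2811.833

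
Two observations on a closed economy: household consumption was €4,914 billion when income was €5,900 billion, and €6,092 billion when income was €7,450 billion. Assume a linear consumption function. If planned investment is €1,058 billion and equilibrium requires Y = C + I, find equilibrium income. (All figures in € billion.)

Y = 6200

MPC = (6092 − 4914)/(7450 − 5900) = 1178/1550 = 0.76
a = 4914 − 0.76(5900) = 430
Equilibrium: Y = 430 + 0.76Y + 1058
0.24Y = 1488, so Y = 1488/0.24 = 6200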